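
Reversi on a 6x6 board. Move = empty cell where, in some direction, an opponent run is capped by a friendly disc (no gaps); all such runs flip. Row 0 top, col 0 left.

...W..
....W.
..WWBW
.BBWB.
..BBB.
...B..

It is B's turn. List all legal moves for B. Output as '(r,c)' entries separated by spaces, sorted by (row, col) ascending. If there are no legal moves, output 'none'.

(0,2): no bracket -> illegal
(0,4): flips 1 -> legal
(0,5): flips 2 -> legal
(1,1): flips 2 -> legal
(1,2): flips 2 -> legal
(1,3): flips 3 -> legal
(1,5): no bracket -> illegal
(2,1): flips 2 -> legal
(3,5): no bracket -> illegal

Answer: (0,4) (0,5) (1,1) (1,2) (1,3) (2,1)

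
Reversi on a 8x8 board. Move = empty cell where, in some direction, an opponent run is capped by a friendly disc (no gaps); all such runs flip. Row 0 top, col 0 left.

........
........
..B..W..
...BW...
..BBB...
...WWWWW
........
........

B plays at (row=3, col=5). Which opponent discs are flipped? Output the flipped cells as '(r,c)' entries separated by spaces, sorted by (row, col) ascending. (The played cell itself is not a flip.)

Dir NW: first cell '.' (not opp) -> no flip
Dir N: opp run (2,5), next='.' -> no flip
Dir NE: first cell '.' (not opp) -> no flip
Dir W: opp run (3,4) capped by B -> flip
Dir E: first cell '.' (not opp) -> no flip
Dir SW: first cell 'B' (not opp) -> no flip
Dir S: first cell '.' (not opp) -> no flip
Dir SE: first cell '.' (not opp) -> no flip

Answer: (3,4)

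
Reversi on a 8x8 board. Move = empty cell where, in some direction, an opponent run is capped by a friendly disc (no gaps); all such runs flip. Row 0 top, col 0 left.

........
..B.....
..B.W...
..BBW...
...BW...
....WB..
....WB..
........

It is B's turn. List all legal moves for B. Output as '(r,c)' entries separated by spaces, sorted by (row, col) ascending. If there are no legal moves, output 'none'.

Answer: (1,5) (2,5) (3,5) (4,5) (5,3) (6,3) (7,3)

Derivation:
(1,3): no bracket -> illegal
(1,4): no bracket -> illegal
(1,5): flips 1 -> legal
(2,3): no bracket -> illegal
(2,5): flips 1 -> legal
(3,5): flips 1 -> legal
(4,5): flips 1 -> legal
(5,3): flips 1 -> legal
(6,3): flips 1 -> legal
(7,3): flips 1 -> legal
(7,4): no bracket -> illegal
(7,5): no bracket -> illegal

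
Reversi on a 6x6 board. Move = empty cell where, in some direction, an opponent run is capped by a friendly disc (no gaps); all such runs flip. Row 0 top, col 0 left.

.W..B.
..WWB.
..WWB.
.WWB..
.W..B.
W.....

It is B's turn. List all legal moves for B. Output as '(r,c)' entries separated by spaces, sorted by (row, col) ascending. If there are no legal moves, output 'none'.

Answer: (0,2) (0,3) (1,1) (2,1) (3,0) (4,0)

Derivation:
(0,0): no bracket -> illegal
(0,2): flips 1 -> legal
(0,3): flips 2 -> legal
(1,0): no bracket -> illegal
(1,1): flips 3 -> legal
(2,0): no bracket -> illegal
(2,1): flips 2 -> legal
(3,0): flips 2 -> legal
(3,4): no bracket -> illegal
(4,0): flips 3 -> legal
(4,2): no bracket -> illegal
(4,3): no bracket -> illegal
(5,1): no bracket -> illegal
(5,2): no bracket -> illegal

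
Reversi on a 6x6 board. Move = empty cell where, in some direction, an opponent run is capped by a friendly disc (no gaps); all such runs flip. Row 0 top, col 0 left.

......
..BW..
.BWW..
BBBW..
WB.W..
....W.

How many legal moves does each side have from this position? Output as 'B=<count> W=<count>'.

-- B to move --
(0,2): no bracket -> illegal
(0,3): no bracket -> illegal
(0,4): flips 2 -> legal
(1,1): no bracket -> illegal
(1,4): flips 2 -> legal
(2,4): flips 2 -> legal
(3,4): flips 2 -> legal
(4,2): no bracket -> illegal
(4,4): no bracket -> illegal
(4,5): no bracket -> illegal
(5,0): flips 1 -> legal
(5,1): no bracket -> illegal
(5,2): no bracket -> illegal
(5,3): no bracket -> illegal
(5,5): no bracket -> illegal
B mobility = 5
-- W to move --
(0,1): flips 1 -> legal
(0,2): flips 1 -> legal
(0,3): no bracket -> illegal
(1,0): flips 2 -> legal
(1,1): flips 1 -> legal
(2,0): flips 2 -> legal
(4,2): flips 2 -> legal
(5,0): flips 2 -> legal
(5,1): no bracket -> illegal
(5,2): no bracket -> illegal
W mobility = 7

Answer: B=5 W=7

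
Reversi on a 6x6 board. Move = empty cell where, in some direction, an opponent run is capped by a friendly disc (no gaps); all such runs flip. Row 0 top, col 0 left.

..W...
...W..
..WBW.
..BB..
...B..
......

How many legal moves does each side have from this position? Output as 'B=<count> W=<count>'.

Answer: B=6 W=3

Derivation:
-- B to move --
(0,1): no bracket -> illegal
(0,3): flips 1 -> legal
(0,4): no bracket -> illegal
(1,1): flips 1 -> legal
(1,2): flips 1 -> legal
(1,4): no bracket -> illegal
(1,5): flips 1 -> legal
(2,1): flips 1 -> legal
(2,5): flips 1 -> legal
(3,1): no bracket -> illegal
(3,4): no bracket -> illegal
(3,5): no bracket -> illegal
B mobility = 6
-- W to move --
(1,2): no bracket -> illegal
(1,4): no bracket -> illegal
(2,1): no bracket -> illegal
(3,1): no bracket -> illegal
(3,4): no bracket -> illegal
(4,1): no bracket -> illegal
(4,2): flips 2 -> legal
(4,4): flips 1 -> legal
(5,2): no bracket -> illegal
(5,3): flips 3 -> legal
(5,4): no bracket -> illegal
W mobility = 3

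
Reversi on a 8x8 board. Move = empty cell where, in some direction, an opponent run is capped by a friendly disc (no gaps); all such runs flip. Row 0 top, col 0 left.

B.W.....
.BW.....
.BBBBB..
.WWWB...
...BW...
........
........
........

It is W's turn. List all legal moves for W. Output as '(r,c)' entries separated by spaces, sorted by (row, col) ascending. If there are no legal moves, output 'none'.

(0,1): flips 2 -> legal
(1,0): flips 2 -> legal
(1,3): flips 2 -> legal
(1,4): flips 3 -> legal
(1,5): flips 1 -> legal
(1,6): no bracket -> illegal
(2,0): flips 1 -> legal
(2,6): no bracket -> illegal
(3,0): flips 1 -> legal
(3,5): flips 1 -> legal
(3,6): no bracket -> illegal
(4,2): flips 1 -> legal
(4,5): flips 2 -> legal
(5,2): no bracket -> illegal
(5,3): flips 1 -> legal
(5,4): flips 1 -> legal

Answer: (0,1) (1,0) (1,3) (1,4) (1,5) (2,0) (3,0) (3,5) (4,2) (4,5) (5,3) (5,4)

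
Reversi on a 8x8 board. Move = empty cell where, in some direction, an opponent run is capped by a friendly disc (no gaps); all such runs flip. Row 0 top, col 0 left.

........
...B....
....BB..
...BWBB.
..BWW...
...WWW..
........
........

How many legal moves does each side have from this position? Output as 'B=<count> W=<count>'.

Answer: B=6 W=9

Derivation:
-- B to move --
(2,3): no bracket -> illegal
(3,2): no bracket -> illegal
(4,5): flips 2 -> legal
(4,6): no bracket -> illegal
(5,2): flips 2 -> legal
(5,6): no bracket -> illegal
(6,2): flips 2 -> legal
(6,3): flips 2 -> legal
(6,4): flips 4 -> legal
(6,5): no bracket -> illegal
(6,6): flips 2 -> legal
B mobility = 6
-- W to move --
(0,2): no bracket -> illegal
(0,3): no bracket -> illegal
(0,4): no bracket -> illegal
(1,2): no bracket -> illegal
(1,4): flips 1 -> legal
(1,5): no bracket -> illegal
(1,6): flips 1 -> legal
(2,2): flips 1 -> legal
(2,3): flips 1 -> legal
(2,6): flips 1 -> legal
(2,7): no bracket -> illegal
(3,1): flips 1 -> legal
(3,2): flips 1 -> legal
(3,7): flips 2 -> legal
(4,1): flips 1 -> legal
(4,5): no bracket -> illegal
(4,6): no bracket -> illegal
(4,7): no bracket -> illegal
(5,1): no bracket -> illegal
(5,2): no bracket -> illegal
W mobility = 9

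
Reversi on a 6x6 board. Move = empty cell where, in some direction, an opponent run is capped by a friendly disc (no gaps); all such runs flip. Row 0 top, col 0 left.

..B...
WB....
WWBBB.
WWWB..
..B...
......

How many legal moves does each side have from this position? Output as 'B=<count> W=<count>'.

Answer: B=2 W=8

Derivation:
-- B to move --
(0,0): no bracket -> illegal
(0,1): no bracket -> illegal
(1,2): no bracket -> illegal
(4,0): flips 1 -> legal
(4,1): flips 3 -> legal
(4,3): no bracket -> illegal
B mobility = 2
-- W to move --
(0,0): no bracket -> illegal
(0,1): flips 1 -> legal
(0,3): no bracket -> illegal
(1,2): flips 2 -> legal
(1,3): flips 1 -> legal
(1,4): flips 1 -> legal
(1,5): no bracket -> illegal
(2,5): flips 3 -> legal
(3,4): flips 1 -> legal
(3,5): no bracket -> illegal
(4,1): no bracket -> illegal
(4,3): no bracket -> illegal
(4,4): no bracket -> illegal
(5,1): no bracket -> illegal
(5,2): flips 1 -> legal
(5,3): flips 1 -> legal
W mobility = 8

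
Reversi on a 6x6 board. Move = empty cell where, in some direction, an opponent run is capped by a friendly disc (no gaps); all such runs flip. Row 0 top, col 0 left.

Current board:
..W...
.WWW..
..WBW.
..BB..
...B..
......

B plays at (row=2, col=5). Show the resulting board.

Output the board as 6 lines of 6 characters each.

Place B at (2,5); scan 8 dirs for brackets.
Dir NW: first cell '.' (not opp) -> no flip
Dir N: first cell '.' (not opp) -> no flip
Dir NE: edge -> no flip
Dir W: opp run (2,4) capped by B -> flip
Dir E: edge -> no flip
Dir SW: first cell '.' (not opp) -> no flip
Dir S: first cell '.' (not opp) -> no flip
Dir SE: edge -> no flip
All flips: (2,4)

Answer: ..W...
.WWW..
..WBBB
..BB..
...B..
......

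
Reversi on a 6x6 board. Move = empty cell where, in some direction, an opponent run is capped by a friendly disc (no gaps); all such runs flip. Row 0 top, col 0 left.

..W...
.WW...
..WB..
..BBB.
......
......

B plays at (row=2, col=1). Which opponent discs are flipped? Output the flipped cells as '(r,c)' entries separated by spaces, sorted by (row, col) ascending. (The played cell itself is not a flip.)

Answer: (2,2)

Derivation:
Dir NW: first cell '.' (not opp) -> no flip
Dir N: opp run (1,1), next='.' -> no flip
Dir NE: opp run (1,2), next='.' -> no flip
Dir W: first cell '.' (not opp) -> no flip
Dir E: opp run (2,2) capped by B -> flip
Dir SW: first cell '.' (not opp) -> no flip
Dir S: first cell '.' (not opp) -> no flip
Dir SE: first cell 'B' (not opp) -> no flip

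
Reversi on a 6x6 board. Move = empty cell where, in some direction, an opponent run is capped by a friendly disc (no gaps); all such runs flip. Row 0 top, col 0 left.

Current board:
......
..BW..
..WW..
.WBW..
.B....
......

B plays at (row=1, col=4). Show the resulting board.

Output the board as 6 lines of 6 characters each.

Place B at (1,4); scan 8 dirs for brackets.
Dir NW: first cell '.' (not opp) -> no flip
Dir N: first cell '.' (not opp) -> no flip
Dir NE: first cell '.' (not opp) -> no flip
Dir W: opp run (1,3) capped by B -> flip
Dir E: first cell '.' (not opp) -> no flip
Dir SW: opp run (2,3) capped by B -> flip
Dir S: first cell '.' (not opp) -> no flip
Dir SE: first cell '.' (not opp) -> no flip
All flips: (1,3) (2,3)

Answer: ......
..BBB.
..WB..
.WBW..
.B....
......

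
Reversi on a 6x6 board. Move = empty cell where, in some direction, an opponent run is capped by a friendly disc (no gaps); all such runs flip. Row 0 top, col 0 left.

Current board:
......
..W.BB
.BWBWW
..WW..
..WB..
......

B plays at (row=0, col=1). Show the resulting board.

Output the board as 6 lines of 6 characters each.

Place B at (0,1); scan 8 dirs for brackets.
Dir NW: edge -> no flip
Dir N: edge -> no flip
Dir NE: edge -> no flip
Dir W: first cell '.' (not opp) -> no flip
Dir E: first cell '.' (not opp) -> no flip
Dir SW: first cell '.' (not opp) -> no flip
Dir S: first cell '.' (not opp) -> no flip
Dir SE: opp run (1,2) capped by B -> flip
All flips: (1,2)

Answer: .B....
..B.BB
.BWBWW
..WW..
..WB..
......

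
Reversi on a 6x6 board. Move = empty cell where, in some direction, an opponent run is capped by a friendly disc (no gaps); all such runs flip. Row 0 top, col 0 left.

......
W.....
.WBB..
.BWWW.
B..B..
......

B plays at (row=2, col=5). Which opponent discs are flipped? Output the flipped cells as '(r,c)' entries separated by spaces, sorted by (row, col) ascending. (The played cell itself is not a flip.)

Dir NW: first cell '.' (not opp) -> no flip
Dir N: first cell '.' (not opp) -> no flip
Dir NE: edge -> no flip
Dir W: first cell '.' (not opp) -> no flip
Dir E: edge -> no flip
Dir SW: opp run (3,4) capped by B -> flip
Dir S: first cell '.' (not opp) -> no flip
Dir SE: edge -> no flip

Answer: (3,4)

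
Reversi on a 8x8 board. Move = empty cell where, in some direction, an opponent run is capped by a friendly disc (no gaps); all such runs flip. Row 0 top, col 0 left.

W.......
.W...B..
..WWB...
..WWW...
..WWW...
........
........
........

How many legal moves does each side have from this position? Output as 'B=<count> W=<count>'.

-- B to move --
(0,1): no bracket -> illegal
(0,2): no bracket -> illegal
(1,0): no bracket -> illegal
(1,2): no bracket -> illegal
(1,3): no bracket -> illegal
(1,4): no bracket -> illegal
(2,0): no bracket -> illegal
(2,1): flips 2 -> legal
(2,5): no bracket -> illegal
(3,1): no bracket -> illegal
(3,5): no bracket -> illegal
(4,1): no bracket -> illegal
(4,5): no bracket -> illegal
(5,1): flips 2 -> legal
(5,2): no bracket -> illegal
(5,3): no bracket -> illegal
(5,4): flips 2 -> legal
(5,5): no bracket -> illegal
B mobility = 3
-- W to move --
(0,4): no bracket -> illegal
(0,5): no bracket -> illegal
(0,6): flips 2 -> legal
(1,3): no bracket -> illegal
(1,4): flips 1 -> legal
(1,6): no bracket -> illegal
(2,5): flips 1 -> legal
(2,6): no bracket -> illegal
(3,5): no bracket -> illegal
W mobility = 3

Answer: B=3 W=3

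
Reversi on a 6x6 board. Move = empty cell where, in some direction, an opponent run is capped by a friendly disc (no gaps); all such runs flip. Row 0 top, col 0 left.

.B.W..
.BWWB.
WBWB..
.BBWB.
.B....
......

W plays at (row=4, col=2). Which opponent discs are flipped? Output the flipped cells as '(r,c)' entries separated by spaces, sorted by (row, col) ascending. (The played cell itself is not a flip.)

Answer: (3,1) (3,2)

Derivation:
Dir NW: opp run (3,1) capped by W -> flip
Dir N: opp run (3,2) capped by W -> flip
Dir NE: first cell 'W' (not opp) -> no flip
Dir W: opp run (4,1), next='.' -> no flip
Dir E: first cell '.' (not opp) -> no flip
Dir SW: first cell '.' (not opp) -> no flip
Dir S: first cell '.' (not opp) -> no flip
Dir SE: first cell '.' (not opp) -> no flip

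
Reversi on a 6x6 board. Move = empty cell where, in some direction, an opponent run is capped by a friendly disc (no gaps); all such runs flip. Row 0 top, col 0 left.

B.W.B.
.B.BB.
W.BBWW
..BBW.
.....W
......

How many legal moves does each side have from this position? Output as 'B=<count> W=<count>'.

-- B to move --
(0,1): no bracket -> illegal
(0,3): no bracket -> illegal
(1,0): no bracket -> illegal
(1,2): no bracket -> illegal
(1,5): flips 1 -> legal
(2,1): no bracket -> illegal
(3,0): no bracket -> illegal
(3,1): no bracket -> illegal
(3,5): flips 2 -> legal
(4,3): no bracket -> illegal
(4,4): flips 2 -> legal
(5,4): no bracket -> illegal
(5,5): no bracket -> illegal
B mobility = 3
-- W to move --
(0,1): no bracket -> illegal
(0,3): flips 1 -> legal
(0,5): no bracket -> illegal
(1,0): no bracket -> illegal
(1,2): flips 1 -> legal
(1,5): no bracket -> illegal
(2,1): flips 2 -> legal
(3,1): flips 2 -> legal
(4,1): no bracket -> illegal
(4,2): flips 1 -> legal
(4,3): no bracket -> illegal
(4,4): no bracket -> illegal
W mobility = 5

Answer: B=3 W=5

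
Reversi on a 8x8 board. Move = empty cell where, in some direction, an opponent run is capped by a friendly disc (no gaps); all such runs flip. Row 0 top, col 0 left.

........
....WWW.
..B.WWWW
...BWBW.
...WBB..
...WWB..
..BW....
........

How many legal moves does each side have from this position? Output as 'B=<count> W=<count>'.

-- B to move --
(0,3): no bracket -> illegal
(0,4): flips 3 -> legal
(0,5): flips 2 -> legal
(0,6): flips 2 -> legal
(0,7): no bracket -> illegal
(1,3): flips 1 -> legal
(1,7): flips 1 -> legal
(2,3): flips 1 -> legal
(3,2): no bracket -> illegal
(3,7): flips 1 -> legal
(4,2): flips 1 -> legal
(4,6): no bracket -> illegal
(4,7): no bracket -> illegal
(5,2): flips 2 -> legal
(6,4): flips 2 -> legal
(6,5): no bracket -> illegal
(7,2): flips 2 -> legal
(7,3): flips 3 -> legal
(7,4): no bracket -> illegal
B mobility = 12
-- W to move --
(1,1): no bracket -> illegal
(1,2): no bracket -> illegal
(1,3): no bracket -> illegal
(2,1): no bracket -> illegal
(2,3): flips 1 -> legal
(3,1): no bracket -> illegal
(3,2): flips 1 -> legal
(4,2): flips 1 -> legal
(4,6): flips 3 -> legal
(5,1): no bracket -> illegal
(5,2): no bracket -> illegal
(5,6): flips 2 -> legal
(6,1): flips 1 -> legal
(6,4): no bracket -> illegal
(6,5): flips 3 -> legal
(6,6): no bracket -> illegal
(7,1): flips 1 -> legal
(7,2): no bracket -> illegal
(7,3): no bracket -> illegal
W mobility = 8

Answer: B=12 W=8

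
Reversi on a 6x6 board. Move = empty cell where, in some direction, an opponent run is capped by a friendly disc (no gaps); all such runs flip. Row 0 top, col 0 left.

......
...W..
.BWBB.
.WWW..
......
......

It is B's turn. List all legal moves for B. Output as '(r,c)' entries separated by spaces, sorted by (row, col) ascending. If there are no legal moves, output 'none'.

(0,2): flips 1 -> legal
(0,3): flips 1 -> legal
(0,4): no bracket -> illegal
(1,1): no bracket -> illegal
(1,2): no bracket -> illegal
(1,4): no bracket -> illegal
(2,0): no bracket -> illegal
(3,0): no bracket -> illegal
(3,4): no bracket -> illegal
(4,0): no bracket -> illegal
(4,1): flips 2 -> legal
(4,2): flips 1 -> legal
(4,3): flips 2 -> legal
(4,4): no bracket -> illegal

Answer: (0,2) (0,3) (4,1) (4,2) (4,3)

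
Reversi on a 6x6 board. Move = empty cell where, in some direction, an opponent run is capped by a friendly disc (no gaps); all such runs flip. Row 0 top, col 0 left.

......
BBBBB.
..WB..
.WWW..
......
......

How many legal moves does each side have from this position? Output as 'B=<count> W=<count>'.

Answer: B=6 W=6

Derivation:
-- B to move --
(2,0): no bracket -> illegal
(2,1): flips 1 -> legal
(2,4): no bracket -> illegal
(3,0): no bracket -> illegal
(3,4): no bracket -> illegal
(4,0): flips 2 -> legal
(4,1): flips 1 -> legal
(4,2): flips 2 -> legal
(4,3): flips 1 -> legal
(4,4): flips 2 -> legal
B mobility = 6
-- W to move --
(0,0): flips 1 -> legal
(0,1): no bracket -> illegal
(0,2): flips 1 -> legal
(0,3): flips 2 -> legal
(0,4): flips 1 -> legal
(0,5): flips 2 -> legal
(1,5): no bracket -> illegal
(2,0): no bracket -> illegal
(2,1): no bracket -> illegal
(2,4): flips 1 -> legal
(2,5): no bracket -> illegal
(3,4): no bracket -> illegal
W mobility = 6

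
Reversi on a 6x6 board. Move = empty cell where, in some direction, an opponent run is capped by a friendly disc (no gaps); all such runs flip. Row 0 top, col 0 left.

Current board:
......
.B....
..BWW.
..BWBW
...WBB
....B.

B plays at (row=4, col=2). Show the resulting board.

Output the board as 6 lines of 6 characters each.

Place B at (4,2); scan 8 dirs for brackets.
Dir NW: first cell '.' (not opp) -> no flip
Dir N: first cell 'B' (not opp) -> no flip
Dir NE: opp run (3,3) (2,4), next='.' -> no flip
Dir W: first cell '.' (not opp) -> no flip
Dir E: opp run (4,3) capped by B -> flip
Dir SW: first cell '.' (not opp) -> no flip
Dir S: first cell '.' (not opp) -> no flip
Dir SE: first cell '.' (not opp) -> no flip
All flips: (4,3)

Answer: ......
.B....
..BWW.
..BWBW
..BBBB
....B.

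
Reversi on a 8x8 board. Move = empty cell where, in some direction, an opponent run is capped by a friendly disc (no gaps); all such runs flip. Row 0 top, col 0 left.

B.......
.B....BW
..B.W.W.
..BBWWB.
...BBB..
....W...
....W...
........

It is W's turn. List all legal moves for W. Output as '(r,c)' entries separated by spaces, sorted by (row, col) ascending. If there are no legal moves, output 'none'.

(0,1): no bracket -> illegal
(0,2): no bracket -> illegal
(0,5): no bracket -> illegal
(0,6): flips 1 -> legal
(0,7): no bracket -> illegal
(1,0): no bracket -> illegal
(1,2): no bracket -> illegal
(1,3): no bracket -> illegal
(1,5): flips 1 -> legal
(2,0): no bracket -> illegal
(2,1): flips 2 -> legal
(2,3): no bracket -> illegal
(2,5): no bracket -> illegal
(2,7): flips 2 -> legal
(3,1): flips 2 -> legal
(3,7): flips 1 -> legal
(4,1): no bracket -> illegal
(4,2): flips 1 -> legal
(4,6): flips 1 -> legal
(4,7): no bracket -> illegal
(5,2): flips 1 -> legal
(5,3): flips 1 -> legal
(5,5): flips 1 -> legal
(5,6): flips 1 -> legal

Answer: (0,6) (1,5) (2,1) (2,7) (3,1) (3,7) (4,2) (4,6) (5,2) (5,3) (5,5) (5,6)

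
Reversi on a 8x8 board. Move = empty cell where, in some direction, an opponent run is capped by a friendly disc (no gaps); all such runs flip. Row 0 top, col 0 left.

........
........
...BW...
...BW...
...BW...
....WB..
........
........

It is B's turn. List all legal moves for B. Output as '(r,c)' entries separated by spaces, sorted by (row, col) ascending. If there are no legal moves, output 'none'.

Answer: (1,5) (2,5) (3,5) (4,5) (5,3) (6,5)

Derivation:
(1,3): no bracket -> illegal
(1,4): no bracket -> illegal
(1,5): flips 1 -> legal
(2,5): flips 2 -> legal
(3,5): flips 1 -> legal
(4,5): flips 2 -> legal
(5,3): flips 1 -> legal
(6,3): no bracket -> illegal
(6,4): no bracket -> illegal
(6,5): flips 1 -> legal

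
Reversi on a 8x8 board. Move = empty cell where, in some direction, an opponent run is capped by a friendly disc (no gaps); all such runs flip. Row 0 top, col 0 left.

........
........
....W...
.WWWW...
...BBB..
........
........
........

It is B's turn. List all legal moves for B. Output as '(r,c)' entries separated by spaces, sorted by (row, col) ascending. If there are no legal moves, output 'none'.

Answer: (1,4) (2,1) (2,2) (2,3) (2,5)

Derivation:
(1,3): no bracket -> illegal
(1,4): flips 2 -> legal
(1,5): no bracket -> illegal
(2,0): no bracket -> illegal
(2,1): flips 1 -> legal
(2,2): flips 1 -> legal
(2,3): flips 2 -> legal
(2,5): flips 1 -> legal
(3,0): no bracket -> illegal
(3,5): no bracket -> illegal
(4,0): no bracket -> illegal
(4,1): no bracket -> illegal
(4,2): no bracket -> illegal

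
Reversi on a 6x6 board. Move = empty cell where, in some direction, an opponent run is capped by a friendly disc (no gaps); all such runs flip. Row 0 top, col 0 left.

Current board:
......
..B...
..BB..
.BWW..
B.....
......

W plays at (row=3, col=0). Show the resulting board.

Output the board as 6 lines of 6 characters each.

Place W at (3,0); scan 8 dirs for brackets.
Dir NW: edge -> no flip
Dir N: first cell '.' (not opp) -> no flip
Dir NE: first cell '.' (not opp) -> no flip
Dir W: edge -> no flip
Dir E: opp run (3,1) capped by W -> flip
Dir SW: edge -> no flip
Dir S: opp run (4,0), next='.' -> no flip
Dir SE: first cell '.' (not opp) -> no flip
All flips: (3,1)

Answer: ......
..B...
..BB..
WWWW..
B.....
......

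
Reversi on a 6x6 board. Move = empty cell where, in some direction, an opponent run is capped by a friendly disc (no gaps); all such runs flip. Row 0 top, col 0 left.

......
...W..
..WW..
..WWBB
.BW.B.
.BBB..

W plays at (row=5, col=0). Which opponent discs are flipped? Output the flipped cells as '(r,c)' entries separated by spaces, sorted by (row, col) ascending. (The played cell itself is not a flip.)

Dir NW: edge -> no flip
Dir N: first cell '.' (not opp) -> no flip
Dir NE: opp run (4,1) capped by W -> flip
Dir W: edge -> no flip
Dir E: opp run (5,1) (5,2) (5,3), next='.' -> no flip
Dir SW: edge -> no flip
Dir S: edge -> no flip
Dir SE: edge -> no flip

Answer: (4,1)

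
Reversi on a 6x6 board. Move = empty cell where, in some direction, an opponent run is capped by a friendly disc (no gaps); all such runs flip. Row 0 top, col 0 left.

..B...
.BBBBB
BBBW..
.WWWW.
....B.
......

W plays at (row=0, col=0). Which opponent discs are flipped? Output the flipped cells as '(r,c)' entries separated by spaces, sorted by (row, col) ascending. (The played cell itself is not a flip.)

Dir NW: edge -> no flip
Dir N: edge -> no flip
Dir NE: edge -> no flip
Dir W: edge -> no flip
Dir E: first cell '.' (not opp) -> no flip
Dir SW: edge -> no flip
Dir S: first cell '.' (not opp) -> no flip
Dir SE: opp run (1,1) (2,2) capped by W -> flip

Answer: (1,1) (2,2)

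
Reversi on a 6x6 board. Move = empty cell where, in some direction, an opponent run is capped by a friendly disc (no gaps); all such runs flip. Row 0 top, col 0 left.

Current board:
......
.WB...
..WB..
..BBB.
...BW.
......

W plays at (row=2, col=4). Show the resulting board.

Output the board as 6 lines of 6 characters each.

Answer: ......
.WB...
..WWW.
..BBW.
...BW.
......

Derivation:
Place W at (2,4); scan 8 dirs for brackets.
Dir NW: first cell '.' (not opp) -> no flip
Dir N: first cell '.' (not opp) -> no flip
Dir NE: first cell '.' (not opp) -> no flip
Dir W: opp run (2,3) capped by W -> flip
Dir E: first cell '.' (not opp) -> no flip
Dir SW: opp run (3,3), next='.' -> no flip
Dir S: opp run (3,4) capped by W -> flip
Dir SE: first cell '.' (not opp) -> no flip
All flips: (2,3) (3,4)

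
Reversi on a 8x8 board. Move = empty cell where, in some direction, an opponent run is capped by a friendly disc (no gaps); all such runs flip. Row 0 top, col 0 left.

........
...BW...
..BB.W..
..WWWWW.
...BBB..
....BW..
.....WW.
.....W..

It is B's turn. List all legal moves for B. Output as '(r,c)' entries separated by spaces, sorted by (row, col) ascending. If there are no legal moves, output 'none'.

(0,3): no bracket -> illegal
(0,4): no bracket -> illegal
(0,5): flips 1 -> legal
(1,5): flips 3 -> legal
(1,6): flips 2 -> legal
(2,1): flips 1 -> legal
(2,4): flips 1 -> legal
(2,6): flips 1 -> legal
(2,7): flips 1 -> legal
(3,1): no bracket -> illegal
(3,7): no bracket -> illegal
(4,1): flips 1 -> legal
(4,2): flips 1 -> legal
(4,6): no bracket -> illegal
(4,7): no bracket -> illegal
(5,6): flips 1 -> legal
(5,7): no bracket -> illegal
(6,4): no bracket -> illegal
(6,7): no bracket -> illegal
(7,4): no bracket -> illegal
(7,6): flips 1 -> legal
(7,7): flips 2 -> legal

Answer: (0,5) (1,5) (1,6) (2,1) (2,4) (2,6) (2,7) (4,1) (4,2) (5,6) (7,6) (7,7)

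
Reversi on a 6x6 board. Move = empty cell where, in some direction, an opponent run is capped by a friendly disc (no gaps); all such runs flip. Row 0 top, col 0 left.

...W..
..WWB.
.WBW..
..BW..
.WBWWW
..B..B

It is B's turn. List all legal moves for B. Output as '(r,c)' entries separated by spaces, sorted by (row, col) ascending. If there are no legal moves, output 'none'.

Answer: (0,2) (0,4) (1,0) (1,1) (2,0) (2,4) (3,0) (3,4) (3,5) (4,0) (5,0) (5,4)

Derivation:
(0,1): no bracket -> illegal
(0,2): flips 1 -> legal
(0,4): flips 1 -> legal
(1,0): flips 1 -> legal
(1,1): flips 2 -> legal
(2,0): flips 1 -> legal
(2,4): flips 2 -> legal
(3,0): flips 1 -> legal
(3,1): no bracket -> illegal
(3,4): flips 2 -> legal
(3,5): flips 1 -> legal
(4,0): flips 1 -> legal
(5,0): flips 1 -> legal
(5,1): no bracket -> illegal
(5,3): no bracket -> illegal
(5,4): flips 1 -> legal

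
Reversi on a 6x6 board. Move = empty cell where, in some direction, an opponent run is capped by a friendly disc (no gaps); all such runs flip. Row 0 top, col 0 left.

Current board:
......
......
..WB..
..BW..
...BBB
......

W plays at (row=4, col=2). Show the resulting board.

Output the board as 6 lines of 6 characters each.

Answer: ......
......
..WB..
..WW..
..WBBB
......

Derivation:
Place W at (4,2); scan 8 dirs for brackets.
Dir NW: first cell '.' (not opp) -> no flip
Dir N: opp run (3,2) capped by W -> flip
Dir NE: first cell 'W' (not opp) -> no flip
Dir W: first cell '.' (not opp) -> no flip
Dir E: opp run (4,3) (4,4) (4,5), next=edge -> no flip
Dir SW: first cell '.' (not opp) -> no flip
Dir S: first cell '.' (not opp) -> no flip
Dir SE: first cell '.' (not opp) -> no flip
All flips: (3,2)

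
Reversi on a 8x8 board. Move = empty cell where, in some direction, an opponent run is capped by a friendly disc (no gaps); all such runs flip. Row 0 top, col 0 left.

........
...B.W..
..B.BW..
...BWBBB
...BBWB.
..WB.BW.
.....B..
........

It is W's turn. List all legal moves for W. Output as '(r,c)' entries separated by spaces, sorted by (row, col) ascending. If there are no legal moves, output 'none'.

Answer: (1,4) (2,3) (2,6) (2,7) (3,2) (4,2) (4,7) (5,4) (7,4) (7,5)

Derivation:
(0,2): no bracket -> illegal
(0,3): no bracket -> illegal
(0,4): no bracket -> illegal
(1,1): no bracket -> illegal
(1,2): no bracket -> illegal
(1,4): flips 1 -> legal
(2,1): no bracket -> illegal
(2,3): flips 1 -> legal
(2,6): flips 2 -> legal
(2,7): flips 1 -> legal
(3,1): no bracket -> illegal
(3,2): flips 1 -> legal
(4,2): flips 4 -> legal
(4,7): flips 2 -> legal
(5,4): flips 3 -> legal
(5,7): no bracket -> illegal
(6,2): no bracket -> illegal
(6,3): no bracket -> illegal
(6,4): no bracket -> illegal
(6,6): no bracket -> illegal
(7,4): flips 1 -> legal
(7,5): flips 2 -> legal
(7,6): no bracket -> illegal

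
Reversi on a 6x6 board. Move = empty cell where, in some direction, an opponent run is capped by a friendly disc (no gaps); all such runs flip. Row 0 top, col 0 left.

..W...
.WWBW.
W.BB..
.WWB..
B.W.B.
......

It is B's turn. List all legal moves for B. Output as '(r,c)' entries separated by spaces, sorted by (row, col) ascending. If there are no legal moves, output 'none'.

(0,0): flips 1 -> legal
(0,1): flips 1 -> legal
(0,3): no bracket -> illegal
(0,4): no bracket -> illegal
(0,5): flips 1 -> legal
(1,0): flips 2 -> legal
(1,5): flips 1 -> legal
(2,1): no bracket -> illegal
(2,4): no bracket -> illegal
(2,5): no bracket -> illegal
(3,0): flips 2 -> legal
(4,1): flips 1 -> legal
(4,3): no bracket -> illegal
(5,1): flips 1 -> legal
(5,2): flips 2 -> legal
(5,3): no bracket -> illegal

Answer: (0,0) (0,1) (0,5) (1,0) (1,5) (3,0) (4,1) (5,1) (5,2)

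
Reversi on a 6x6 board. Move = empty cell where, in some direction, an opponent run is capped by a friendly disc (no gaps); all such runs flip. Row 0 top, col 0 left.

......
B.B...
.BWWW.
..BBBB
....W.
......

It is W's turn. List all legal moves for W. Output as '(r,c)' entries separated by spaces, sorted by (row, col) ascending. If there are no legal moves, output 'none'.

Answer: (0,1) (0,2) (2,0) (4,1) (4,2) (4,3) (4,5)

Derivation:
(0,0): no bracket -> illegal
(0,1): flips 1 -> legal
(0,2): flips 1 -> legal
(0,3): no bracket -> illegal
(1,1): no bracket -> illegal
(1,3): no bracket -> illegal
(2,0): flips 1 -> legal
(2,5): no bracket -> illegal
(3,0): no bracket -> illegal
(3,1): no bracket -> illegal
(4,1): flips 1 -> legal
(4,2): flips 2 -> legal
(4,3): flips 1 -> legal
(4,5): flips 1 -> legal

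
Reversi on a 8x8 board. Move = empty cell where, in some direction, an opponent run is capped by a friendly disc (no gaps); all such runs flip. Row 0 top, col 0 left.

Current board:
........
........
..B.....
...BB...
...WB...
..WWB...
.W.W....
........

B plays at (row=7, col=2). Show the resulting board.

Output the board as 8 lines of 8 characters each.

Answer: ........
........
..B.....
...BB...
...WB...
..WWB...
.W.B....
..B.....

Derivation:
Place B at (7,2); scan 8 dirs for brackets.
Dir NW: opp run (6,1), next='.' -> no flip
Dir N: first cell '.' (not opp) -> no flip
Dir NE: opp run (6,3) capped by B -> flip
Dir W: first cell '.' (not opp) -> no flip
Dir E: first cell '.' (not opp) -> no flip
Dir SW: edge -> no flip
Dir S: edge -> no flip
Dir SE: edge -> no flip
All flips: (6,3)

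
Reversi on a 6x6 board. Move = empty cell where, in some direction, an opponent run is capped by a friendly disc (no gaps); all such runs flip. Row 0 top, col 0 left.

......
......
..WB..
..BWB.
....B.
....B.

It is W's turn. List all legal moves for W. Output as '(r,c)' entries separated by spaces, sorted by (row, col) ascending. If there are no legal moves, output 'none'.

Answer: (1,3) (2,4) (3,1) (3,5) (4,2) (5,5)

Derivation:
(1,2): no bracket -> illegal
(1,3): flips 1 -> legal
(1,4): no bracket -> illegal
(2,1): no bracket -> illegal
(2,4): flips 1 -> legal
(2,5): no bracket -> illegal
(3,1): flips 1 -> legal
(3,5): flips 1 -> legal
(4,1): no bracket -> illegal
(4,2): flips 1 -> legal
(4,3): no bracket -> illegal
(4,5): no bracket -> illegal
(5,3): no bracket -> illegal
(5,5): flips 1 -> legal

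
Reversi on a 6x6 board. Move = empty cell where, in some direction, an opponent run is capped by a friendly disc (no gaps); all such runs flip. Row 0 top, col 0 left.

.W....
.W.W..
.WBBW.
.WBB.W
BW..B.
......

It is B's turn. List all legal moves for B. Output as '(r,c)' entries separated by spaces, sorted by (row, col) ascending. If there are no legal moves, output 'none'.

(0,0): flips 1 -> legal
(0,2): no bracket -> illegal
(0,3): flips 1 -> legal
(0,4): flips 1 -> legal
(1,0): flips 1 -> legal
(1,2): no bracket -> illegal
(1,4): no bracket -> illegal
(1,5): flips 1 -> legal
(2,0): flips 1 -> legal
(2,5): flips 1 -> legal
(3,0): flips 1 -> legal
(3,4): no bracket -> illegal
(4,2): flips 1 -> legal
(4,5): no bracket -> illegal
(5,0): flips 1 -> legal
(5,1): no bracket -> illegal
(5,2): no bracket -> illegal

Answer: (0,0) (0,3) (0,4) (1,0) (1,5) (2,0) (2,5) (3,0) (4,2) (5,0)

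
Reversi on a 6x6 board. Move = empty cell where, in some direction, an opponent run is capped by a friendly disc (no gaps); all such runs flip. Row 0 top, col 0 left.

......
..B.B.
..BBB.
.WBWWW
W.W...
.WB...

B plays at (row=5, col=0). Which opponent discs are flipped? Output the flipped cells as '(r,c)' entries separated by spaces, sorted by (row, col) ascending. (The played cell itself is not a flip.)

Dir NW: edge -> no flip
Dir N: opp run (4,0), next='.' -> no flip
Dir NE: first cell '.' (not opp) -> no flip
Dir W: edge -> no flip
Dir E: opp run (5,1) capped by B -> flip
Dir SW: edge -> no flip
Dir S: edge -> no flip
Dir SE: edge -> no flip

Answer: (5,1)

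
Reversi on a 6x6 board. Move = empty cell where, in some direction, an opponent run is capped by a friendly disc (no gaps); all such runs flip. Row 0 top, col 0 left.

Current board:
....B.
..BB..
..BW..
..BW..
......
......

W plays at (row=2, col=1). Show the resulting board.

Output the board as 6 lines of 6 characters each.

Answer: ....B.
..BB..
.WWW..
..BW..
......
......

Derivation:
Place W at (2,1); scan 8 dirs for brackets.
Dir NW: first cell '.' (not opp) -> no flip
Dir N: first cell '.' (not opp) -> no flip
Dir NE: opp run (1,2), next='.' -> no flip
Dir W: first cell '.' (not opp) -> no flip
Dir E: opp run (2,2) capped by W -> flip
Dir SW: first cell '.' (not opp) -> no flip
Dir S: first cell '.' (not opp) -> no flip
Dir SE: opp run (3,2), next='.' -> no flip
All flips: (2,2)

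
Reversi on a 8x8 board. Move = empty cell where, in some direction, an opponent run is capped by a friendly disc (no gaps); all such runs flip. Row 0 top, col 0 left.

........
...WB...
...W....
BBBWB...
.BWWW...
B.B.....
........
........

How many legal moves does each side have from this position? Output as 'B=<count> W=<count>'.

Answer: B=4 W=12

Derivation:
-- B to move --
(0,2): no bracket -> illegal
(0,3): no bracket -> illegal
(0,4): no bracket -> illegal
(1,2): flips 2 -> legal
(2,2): no bracket -> illegal
(2,4): no bracket -> illegal
(3,5): no bracket -> illegal
(4,5): flips 3 -> legal
(5,1): no bracket -> illegal
(5,3): flips 1 -> legal
(5,4): flips 2 -> legal
(5,5): no bracket -> illegal
B mobility = 4
-- W to move --
(0,3): no bracket -> illegal
(0,4): no bracket -> illegal
(0,5): flips 1 -> legal
(1,5): flips 1 -> legal
(2,0): flips 1 -> legal
(2,1): flips 1 -> legal
(2,2): flips 1 -> legal
(2,4): flips 1 -> legal
(2,5): flips 1 -> legal
(3,5): flips 1 -> legal
(4,0): flips 1 -> legal
(4,5): flips 1 -> legal
(5,1): no bracket -> illegal
(5,3): no bracket -> illegal
(6,0): no bracket -> illegal
(6,1): flips 1 -> legal
(6,2): flips 1 -> legal
(6,3): no bracket -> illegal
W mobility = 12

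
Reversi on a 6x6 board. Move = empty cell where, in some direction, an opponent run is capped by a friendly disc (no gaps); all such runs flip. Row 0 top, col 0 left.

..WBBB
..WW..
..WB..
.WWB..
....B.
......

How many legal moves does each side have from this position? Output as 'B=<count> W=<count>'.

Answer: B=6 W=5

Derivation:
-- B to move --
(0,1): flips 2 -> legal
(1,1): flips 1 -> legal
(1,4): no bracket -> illegal
(2,0): no bracket -> illegal
(2,1): flips 2 -> legal
(2,4): no bracket -> illegal
(3,0): flips 2 -> legal
(4,0): flips 3 -> legal
(4,1): flips 1 -> legal
(4,2): no bracket -> illegal
(4,3): no bracket -> illegal
B mobility = 6
-- W to move --
(1,4): flips 1 -> legal
(1,5): no bracket -> illegal
(2,4): flips 1 -> legal
(3,4): flips 2 -> legal
(3,5): no bracket -> illegal
(4,2): no bracket -> illegal
(4,3): flips 2 -> legal
(4,5): no bracket -> illegal
(5,3): no bracket -> illegal
(5,4): no bracket -> illegal
(5,5): flips 2 -> legal
W mobility = 5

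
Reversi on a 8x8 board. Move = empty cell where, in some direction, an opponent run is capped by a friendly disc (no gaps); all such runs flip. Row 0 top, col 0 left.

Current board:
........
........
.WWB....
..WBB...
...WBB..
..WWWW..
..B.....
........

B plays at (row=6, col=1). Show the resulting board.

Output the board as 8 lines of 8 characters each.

Place B at (6,1); scan 8 dirs for brackets.
Dir NW: first cell '.' (not opp) -> no flip
Dir N: first cell '.' (not opp) -> no flip
Dir NE: opp run (5,2) (4,3) capped by B -> flip
Dir W: first cell '.' (not opp) -> no flip
Dir E: first cell 'B' (not opp) -> no flip
Dir SW: first cell '.' (not opp) -> no flip
Dir S: first cell '.' (not opp) -> no flip
Dir SE: first cell '.' (not opp) -> no flip
All flips: (4,3) (5,2)

Answer: ........
........
.WWB....
..WBB...
...BBB..
..BWWW..
.BB.....
........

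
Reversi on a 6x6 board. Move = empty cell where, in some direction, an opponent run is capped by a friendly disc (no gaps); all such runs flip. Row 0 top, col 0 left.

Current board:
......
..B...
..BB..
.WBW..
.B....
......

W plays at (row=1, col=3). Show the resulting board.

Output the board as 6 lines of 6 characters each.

Answer: ......
..BW..
..WW..
.WBW..
.B....
......

Derivation:
Place W at (1,3); scan 8 dirs for brackets.
Dir NW: first cell '.' (not opp) -> no flip
Dir N: first cell '.' (not opp) -> no flip
Dir NE: first cell '.' (not opp) -> no flip
Dir W: opp run (1,2), next='.' -> no flip
Dir E: first cell '.' (not opp) -> no flip
Dir SW: opp run (2,2) capped by W -> flip
Dir S: opp run (2,3) capped by W -> flip
Dir SE: first cell '.' (not opp) -> no flip
All flips: (2,2) (2,3)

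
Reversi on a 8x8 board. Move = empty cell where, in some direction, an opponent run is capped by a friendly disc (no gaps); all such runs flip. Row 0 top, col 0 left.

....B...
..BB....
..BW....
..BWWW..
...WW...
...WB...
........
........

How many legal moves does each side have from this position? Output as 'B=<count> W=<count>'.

-- B to move --
(1,4): flips 1 -> legal
(2,4): flips 3 -> legal
(2,5): no bracket -> illegal
(2,6): no bracket -> illegal
(3,6): flips 3 -> legal
(4,2): no bracket -> illegal
(4,5): flips 2 -> legal
(4,6): no bracket -> illegal
(5,2): flips 1 -> legal
(5,5): flips 2 -> legal
(6,2): no bracket -> illegal
(6,3): flips 4 -> legal
(6,4): no bracket -> illegal
B mobility = 7
-- W to move --
(0,1): flips 1 -> legal
(0,2): no bracket -> illegal
(0,3): flips 1 -> legal
(0,5): no bracket -> illegal
(1,1): flips 1 -> legal
(1,4): no bracket -> illegal
(1,5): no bracket -> illegal
(2,1): flips 2 -> legal
(2,4): no bracket -> illegal
(3,1): flips 1 -> legal
(4,1): flips 1 -> legal
(4,2): no bracket -> illegal
(4,5): no bracket -> illegal
(5,5): flips 1 -> legal
(6,3): no bracket -> illegal
(6,4): flips 1 -> legal
(6,5): flips 1 -> legal
W mobility = 9

Answer: B=7 W=9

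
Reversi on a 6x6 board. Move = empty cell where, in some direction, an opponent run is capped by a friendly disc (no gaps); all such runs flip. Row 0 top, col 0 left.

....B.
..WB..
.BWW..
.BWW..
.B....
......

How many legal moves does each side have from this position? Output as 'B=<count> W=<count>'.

-- B to move --
(0,1): no bracket -> illegal
(0,2): no bracket -> illegal
(0,3): flips 1 -> legal
(1,1): flips 1 -> legal
(1,4): flips 2 -> legal
(2,4): flips 2 -> legal
(3,4): flips 2 -> legal
(4,2): no bracket -> illegal
(4,3): flips 3 -> legal
(4,4): no bracket -> illegal
B mobility = 6
-- W to move --
(0,2): no bracket -> illegal
(0,3): flips 1 -> legal
(0,5): no bracket -> illegal
(1,0): flips 1 -> legal
(1,1): no bracket -> illegal
(1,4): flips 1 -> legal
(1,5): no bracket -> illegal
(2,0): flips 1 -> legal
(2,4): no bracket -> illegal
(3,0): flips 2 -> legal
(4,0): flips 1 -> legal
(4,2): no bracket -> illegal
(5,0): flips 1 -> legal
(5,1): no bracket -> illegal
(5,2): no bracket -> illegal
W mobility = 7

Answer: B=6 W=7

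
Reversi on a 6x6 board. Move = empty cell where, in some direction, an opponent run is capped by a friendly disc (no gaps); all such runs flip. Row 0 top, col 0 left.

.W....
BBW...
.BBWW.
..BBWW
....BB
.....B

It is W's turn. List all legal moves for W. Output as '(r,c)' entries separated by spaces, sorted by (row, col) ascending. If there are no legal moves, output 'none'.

Answer: (2,0) (3,0) (3,1) (4,1) (4,2) (4,3) (5,3) (5,4)

Derivation:
(0,0): no bracket -> illegal
(0,2): no bracket -> illegal
(1,3): no bracket -> illegal
(2,0): flips 2 -> legal
(3,0): flips 1 -> legal
(3,1): flips 4 -> legal
(4,1): flips 1 -> legal
(4,2): flips 3 -> legal
(4,3): flips 1 -> legal
(5,3): flips 1 -> legal
(5,4): flips 1 -> legal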